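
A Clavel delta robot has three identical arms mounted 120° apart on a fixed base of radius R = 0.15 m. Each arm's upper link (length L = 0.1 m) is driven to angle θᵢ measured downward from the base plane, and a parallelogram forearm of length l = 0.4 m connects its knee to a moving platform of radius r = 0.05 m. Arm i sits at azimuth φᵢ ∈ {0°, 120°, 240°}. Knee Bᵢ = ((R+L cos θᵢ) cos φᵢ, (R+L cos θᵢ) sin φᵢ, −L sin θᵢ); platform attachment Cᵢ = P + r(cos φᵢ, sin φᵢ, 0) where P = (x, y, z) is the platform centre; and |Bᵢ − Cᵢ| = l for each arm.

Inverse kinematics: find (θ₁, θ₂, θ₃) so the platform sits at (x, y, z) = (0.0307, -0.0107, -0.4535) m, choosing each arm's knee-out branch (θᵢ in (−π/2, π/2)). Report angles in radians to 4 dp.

arm 1 (φ=0.0°): x'=0.0307, y'=-0.0107
  A=0.0693, B=-0.4535, C=(l²−L²−A²−y'²−z²)/(2L)=-0.3029
  θ1 = atan2(B,A) + arccos(C/0.4588) = 0.8728
rotate P by −φ2: (-0.0246, -0.0212, -0.4535)
  A=0.1246, B=-0.4535, C=(l²−L²−A²−y'²−z²)/(2L)=-0.3582
  γ=atan2(-0.4535,0.1246)=-1.3026;  ψ=arccos(-0.7617)=2.4367;  θ2=γ+ψ≈1.1340
arm 3 (φ=240.0°): x'=-0.0061, y'=0.0319
  A=0.1061, B=-0.4535, C=(l²−L²−A²−y'²−z²)/(2L)=-0.3397
  √(A²+B²)=0.4657;  θ3 = -1.3410+2.3881 ≈ 1.0471

θ₁ = 0.8728, θ₂ = 1.1340, θ₃ = 1.0471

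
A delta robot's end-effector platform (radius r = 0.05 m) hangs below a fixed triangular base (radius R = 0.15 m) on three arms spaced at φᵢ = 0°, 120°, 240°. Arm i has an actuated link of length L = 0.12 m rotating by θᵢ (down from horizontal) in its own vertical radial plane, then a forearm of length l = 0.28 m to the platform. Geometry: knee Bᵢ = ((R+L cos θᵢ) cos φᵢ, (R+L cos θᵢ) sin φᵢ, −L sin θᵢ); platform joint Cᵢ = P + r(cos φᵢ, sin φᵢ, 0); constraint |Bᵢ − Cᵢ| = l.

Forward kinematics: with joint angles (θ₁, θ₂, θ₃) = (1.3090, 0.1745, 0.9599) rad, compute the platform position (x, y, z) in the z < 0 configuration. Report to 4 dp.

(-0.0885, 0.0716, -0.2742)

S1 = (0.1311·cos0.0°, 0.1311·sin0.0°, -0.1159) = (0.1311, 0.0000, -0.1159)
φ2=120.0°: virtual centre (-0.1091, 0.1889, -0.0208), radius l
arm 3 at φ=240.0°: e+L cos θ3 = 0.1688;  S3 = (-0.0844, -0.1462, -0.0983)
|S₂|²−|S₁|² = 0.0174;  |S₃|²−|S₁|² = 0.0076
plane₁₂: -0.4803x+0.3779y+0.1902z = 0.0174
det = 0.3033;  x = -0.0262+0.2272z,  y = 0.0128+-0.2144z
sphere 1 gives Az²+Bz+C=0 with A=1.0976, B=0.1549, C=-0.0401;  B²−4AC=0.1999;  roots -0.2742, 0.1331;  negative root z = -0.2742
x = -0.0885, y = 0.0716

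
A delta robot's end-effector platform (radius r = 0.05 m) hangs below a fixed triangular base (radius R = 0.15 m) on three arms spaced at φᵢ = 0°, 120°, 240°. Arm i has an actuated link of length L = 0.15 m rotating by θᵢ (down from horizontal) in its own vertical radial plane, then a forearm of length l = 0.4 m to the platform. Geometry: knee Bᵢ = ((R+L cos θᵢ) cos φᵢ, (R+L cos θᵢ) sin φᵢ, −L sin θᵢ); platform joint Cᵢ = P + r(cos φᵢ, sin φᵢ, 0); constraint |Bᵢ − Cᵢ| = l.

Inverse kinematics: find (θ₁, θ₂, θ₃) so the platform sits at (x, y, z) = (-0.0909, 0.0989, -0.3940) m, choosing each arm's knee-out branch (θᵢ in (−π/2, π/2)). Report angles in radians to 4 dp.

rotate P by −φ1: (-0.0909, 0.0989, -0.3940)
  A=0.1909, B=-0.3940, C=(l²−L²−A²−y'²−z²)/(2L)=-0.2132
  θ1 = atan2(B,A) + arccos(C/0.4378) = 0.9598
φ2=120.0° → target in arm frame (0.1311, 0.0293)
  A=-0.0311, B=-0.3940, C=(l²−L²−A²−y'²−z²)/(2L)=-0.0652
  √(A²+B²)=0.3952;  θ2 = -1.6496+1.7365 ≈ 0.0870
φ3=240.0° → target in arm frame (-0.0402, -0.1282)
  e−x'=0.1402;  (l²−L²−(e−x')²−y'²−z²)/2L = -0.1794
  θ3 = atan2(B,A) + arccos(C/0.4182) = 0.7852

θ₁ = 0.9598, θ₂ = 0.0870, θ₃ = 0.7852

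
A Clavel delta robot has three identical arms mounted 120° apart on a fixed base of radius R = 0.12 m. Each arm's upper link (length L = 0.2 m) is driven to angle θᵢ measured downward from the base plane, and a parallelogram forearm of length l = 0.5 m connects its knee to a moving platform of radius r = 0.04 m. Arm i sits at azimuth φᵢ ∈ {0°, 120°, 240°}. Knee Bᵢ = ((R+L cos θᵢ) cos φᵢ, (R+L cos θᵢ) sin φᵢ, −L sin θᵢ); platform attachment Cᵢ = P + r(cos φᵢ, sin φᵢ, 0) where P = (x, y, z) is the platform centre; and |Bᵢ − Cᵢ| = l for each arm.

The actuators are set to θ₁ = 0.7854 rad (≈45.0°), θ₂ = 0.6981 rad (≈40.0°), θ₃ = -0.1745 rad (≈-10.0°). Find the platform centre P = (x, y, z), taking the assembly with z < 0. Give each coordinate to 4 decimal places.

(-0.1231, -0.1720, -0.4604)

centre 1 = (0.2214·cos0.0°, 0.2214·sin0.0°, -0.1414) = (0.2214, 0.0000, -0.1414)
arm 2 at φ=120.0°: e+L cos θ2 = 0.2332;  centre 2 = (-0.1166, 0.2020, -0.1286)
arm 3 at φ=240.0°: e+L cos θ3 = 0.2770;  centre 3 = (-0.1385, -0.2399, 0.0347)
subtract pairs → two planes through P
[-0.6761 0.4039 0.0257]·P = 0.0019;  [-0.7198 -0.4797 0.3523]·P = 0.0089
Cramer: x(z) = -0.0073+0.2514z;  y(z) = -0.0076+0.3571z
quadratic in z: (1.1907)z²+(0.1624)z+(-0.1776)=0, √Δ=0.9340 → z ∈ {-0.4604, 0.3240}; z = -0.4604 (taking z<0)
x = -0.1231, y = -0.1720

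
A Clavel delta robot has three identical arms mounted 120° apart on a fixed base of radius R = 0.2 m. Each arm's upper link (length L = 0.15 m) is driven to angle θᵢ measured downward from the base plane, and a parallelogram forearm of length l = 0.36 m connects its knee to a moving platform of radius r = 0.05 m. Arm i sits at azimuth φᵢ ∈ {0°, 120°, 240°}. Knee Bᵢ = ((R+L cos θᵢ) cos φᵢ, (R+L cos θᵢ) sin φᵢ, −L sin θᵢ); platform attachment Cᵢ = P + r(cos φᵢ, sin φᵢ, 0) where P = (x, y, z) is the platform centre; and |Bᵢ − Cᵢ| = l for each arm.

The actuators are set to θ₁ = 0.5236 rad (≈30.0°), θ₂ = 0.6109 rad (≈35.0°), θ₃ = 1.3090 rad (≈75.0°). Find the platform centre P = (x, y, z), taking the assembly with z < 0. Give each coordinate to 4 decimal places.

(0.0624, 0.0893, -0.3476)

arm 1 at φ=0.0°: ρ1 = 0.2799;  S1 = (0.2799, 0.0000, -0.0750)
S2 = (0.2729·cos120.0°, 0.2729·sin120.0°, -0.0860) = (-0.1364, 0.2363, -0.0860)
arm 3 at φ=240.0°: ρ3 = 0.1888;  S3 = (-0.0944, -0.1635, -0.1449)
eliminate P² terms by subtracting sphere 1 from 2 and 3
linear system: -0.8327x+0.4726y = -0.0021−-0.0221z; -0.7486x+-0.3271y = -0.0273−-0.1398z
det = 0.6261;  x = 0.0217+-0.1170z,  y = 0.0338+-0.1595z
into |P−S₁|² = l²: 1.0391z² + 0.1996z + -0.0562 = 0;  Δ = 0.2734;  z = -0.3476 or 0.1555 → z<0 root = -0.3476
x = 0.0624, y = 0.0893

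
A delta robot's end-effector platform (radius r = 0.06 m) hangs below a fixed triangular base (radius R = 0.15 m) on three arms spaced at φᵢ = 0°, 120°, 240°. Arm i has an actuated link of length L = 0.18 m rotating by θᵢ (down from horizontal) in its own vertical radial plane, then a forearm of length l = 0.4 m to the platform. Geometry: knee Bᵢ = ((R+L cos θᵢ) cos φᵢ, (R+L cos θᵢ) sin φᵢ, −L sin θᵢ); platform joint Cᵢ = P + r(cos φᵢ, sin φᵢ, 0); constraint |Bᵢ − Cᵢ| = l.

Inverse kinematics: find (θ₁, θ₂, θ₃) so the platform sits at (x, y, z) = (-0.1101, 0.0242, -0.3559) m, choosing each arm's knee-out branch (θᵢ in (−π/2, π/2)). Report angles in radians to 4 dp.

rotate P by −φ1: (-0.1101, 0.0242, -0.3559)
  A cos θ + B sin θ = C:  0.2001·cos θ + -0.3559·sin θ = -0.1103
  √(A²+B²)=0.4083;  θ1 = -1.0586+1.8442 ≈ 0.7856
arm 2 (φ=120.0°): x'=0.0760, y'=0.0832
  A cos θ + B sin θ = C:  0.0140·cos θ + -0.3559·sin θ = -0.0172
  θ2 = atan2(B,A) + arccos(C/0.3562) = 0.0876
φ3=240.0° → target in arm frame (0.0341, -0.1074)
  A cos θ + B sin θ = C:  0.0559·cos θ + -0.3559·sin θ = -0.0382
  γ=atan2(-0.3559,0.0559)=-1.4150;  ψ=arccos(-0.1059)=1.6769;  θ3=γ+ψ≈0.2619

θ₁ = 0.7856, θ₂ = 0.0876, θ₃ = 0.2619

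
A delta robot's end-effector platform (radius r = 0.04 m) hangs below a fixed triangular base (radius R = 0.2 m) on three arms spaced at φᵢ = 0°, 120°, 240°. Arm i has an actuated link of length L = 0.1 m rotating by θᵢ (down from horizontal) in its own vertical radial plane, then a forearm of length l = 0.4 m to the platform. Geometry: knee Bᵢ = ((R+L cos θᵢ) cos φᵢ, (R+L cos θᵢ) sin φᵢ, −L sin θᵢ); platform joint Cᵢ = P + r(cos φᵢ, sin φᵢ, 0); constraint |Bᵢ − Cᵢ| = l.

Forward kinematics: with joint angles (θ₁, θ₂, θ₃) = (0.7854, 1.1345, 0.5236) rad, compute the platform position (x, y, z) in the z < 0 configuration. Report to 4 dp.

O1 = (0.2307·cos0.0°, 0.2307·sin0.0°, -0.0707) = (0.2307, 0.0000, -0.0707)
arm 2 at φ=120.0°: e+L cos θ2 = 0.2023;  O2 = (-0.1011, 0.1752, -0.0906)
O3 = (0.2466·cos240.0°, 0.2466·sin240.0°, -0.0500) = (-0.1233, -0.2136, -0.0500)
|O₂|²−|O₁|² = -0.0091;  |O₃|²−|O₁|² = 0.0051
linear system: -0.6637x+0.3503y = -0.0091−-0.0398z; -0.7080x+-0.4271y = 0.0051−0.0414z
Cramer: x(z) = 0.0040-0.0047z;  y(z) = -0.0185+0.1048z
sphere 1 gives Az²+Bz+C=0 with A=1.0110, B=0.1397, C=-0.1032;  B²−4AC=0.4370;  roots -0.3960, 0.2579;  negative root z = -0.3960
x = 0.0058, y = -0.0600

(0.0058, -0.0600, -0.3960)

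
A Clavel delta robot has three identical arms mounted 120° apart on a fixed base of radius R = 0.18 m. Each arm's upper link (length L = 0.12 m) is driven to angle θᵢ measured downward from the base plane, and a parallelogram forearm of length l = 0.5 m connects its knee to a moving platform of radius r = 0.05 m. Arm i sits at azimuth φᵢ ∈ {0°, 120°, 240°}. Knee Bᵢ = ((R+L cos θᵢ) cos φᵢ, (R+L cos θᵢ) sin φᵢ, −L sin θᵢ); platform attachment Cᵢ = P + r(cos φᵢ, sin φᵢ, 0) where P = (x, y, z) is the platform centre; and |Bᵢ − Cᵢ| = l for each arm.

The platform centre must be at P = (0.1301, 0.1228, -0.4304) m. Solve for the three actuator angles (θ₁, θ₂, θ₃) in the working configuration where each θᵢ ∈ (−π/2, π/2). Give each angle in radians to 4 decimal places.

θ₁ = -0.3487, θ₂ = 0.0874, θ₃ = 0.9598

arm 1 (φ=0.0°): x'=0.1301, y'=0.1228
  A cos θ + B sin θ = C:  -0.0001·cos θ + -0.4304·sin θ = 0.1470
  γ=atan2(-0.4304,-0.0001)=-1.5710;  ψ=arccos(0.3415)=1.2223;  θ1=γ+ψ≈-0.3487
arm 2 (φ=120.0°): x'=0.0413, y'=-0.1741
  e−x'=0.0887;  (l²−L²−(e−x')²−y'²−z²)/2L = 0.0508
  γ=atan2(-0.4304,0.0887)=-1.3675;  ψ=arccos(0.1156)=1.4550;  θ2=γ+ψ≈0.0874
arm 3 (φ=240.0°): x'=-0.1714, y'=0.0513
  e−x'=0.3014;  (l²−L²−(e−x')²−y'²−z²)/2L = -0.1796
  γ=atan2(-0.4304,0.3014)=-0.9599;  ψ=arccos(-0.3419)=1.9197;  θ3=γ+ψ≈0.9598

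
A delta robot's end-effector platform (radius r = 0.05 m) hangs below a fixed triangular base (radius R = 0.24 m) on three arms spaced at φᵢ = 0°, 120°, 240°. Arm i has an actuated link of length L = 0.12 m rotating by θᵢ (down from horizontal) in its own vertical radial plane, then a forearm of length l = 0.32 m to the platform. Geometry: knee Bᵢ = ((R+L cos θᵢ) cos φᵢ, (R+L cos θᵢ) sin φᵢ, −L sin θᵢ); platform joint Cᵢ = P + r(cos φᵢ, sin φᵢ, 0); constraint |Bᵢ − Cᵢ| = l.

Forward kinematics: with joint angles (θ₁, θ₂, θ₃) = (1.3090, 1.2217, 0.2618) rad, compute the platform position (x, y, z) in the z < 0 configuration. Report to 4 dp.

arm 1 at φ=0.0°: (R−r)+L cos θ1 = 0.2211;  S1 = (0.2211, 0.0000, -0.1159)
S2 = (0.2310·cos120.0°, 0.2310·sin120.0°, -0.1128) = (-0.1155, 0.2001, -0.1128)
φ3=240.0°: virtual centre (-0.1530, -0.2649, -0.0311), radius l
|S₂|²−|S₁|² = 0.0038;  |S₃|²−|S₁|² = 0.0322
[-0.6732 0.4002 0.0063]·P = 0.0038;  [-0.7480 -0.5299 0.1697]·P = 0.0322
det = 0.6560;  x = -0.0227+0.1086z,  y = -0.0288+0.1670z
quadratic in z: (1.0397)z²+(0.1693)z+(-0.0287)=0, √Δ=0.3847 → z ∈ {-0.2664, 0.1036}; z = -0.2664 (taking z<0)
x = -0.0517, y = -0.0732

(-0.0517, -0.0732, -0.2664)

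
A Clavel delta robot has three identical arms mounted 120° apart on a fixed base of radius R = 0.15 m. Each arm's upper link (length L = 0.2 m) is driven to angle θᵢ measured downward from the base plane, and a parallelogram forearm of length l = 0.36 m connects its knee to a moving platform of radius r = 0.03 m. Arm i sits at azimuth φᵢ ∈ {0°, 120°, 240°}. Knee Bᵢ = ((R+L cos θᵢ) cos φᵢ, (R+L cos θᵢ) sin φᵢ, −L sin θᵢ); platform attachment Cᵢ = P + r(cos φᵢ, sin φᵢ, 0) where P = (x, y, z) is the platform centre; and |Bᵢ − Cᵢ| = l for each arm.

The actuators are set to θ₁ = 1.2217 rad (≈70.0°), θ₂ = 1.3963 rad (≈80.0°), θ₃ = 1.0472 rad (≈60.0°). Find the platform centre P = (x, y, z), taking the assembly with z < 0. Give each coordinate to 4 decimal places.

arm 1 at φ=0.0°: e+L cos θ1 = 0.1884;  centre 1 = (0.1884, 0.0000, -0.1879)
centre 2 = (0.1547·cos120.0°, 0.1547·sin120.0°, -0.1970) = (-0.0774, 0.1340, -0.1970)
arm 3 at φ=240.0°: e+L cos θ3 = 0.2200;  centre 3 = (-0.1100, -0.1905, -0.1732)
eliminate P² terms by subtracting sphere 1 from 2 and 3
linear system: -0.5315x+0.2680y = -0.0081−-0.0181z; -0.5968x+-0.3811y = 0.0076−0.0295z
det = 0.3625;  x = 0.0029+0.0028z,  y = -0.0244+0.0729z
sphere 1 gives Az²+Bz+C=0 with A=1.0053, B=0.3713, C=-0.0593;  B²−4AC=0.3762;  roots -0.4897, 0.1204;  negative root z = -0.4897
x = 0.0015, y = -0.0601

(0.0015, -0.0601, -0.4897)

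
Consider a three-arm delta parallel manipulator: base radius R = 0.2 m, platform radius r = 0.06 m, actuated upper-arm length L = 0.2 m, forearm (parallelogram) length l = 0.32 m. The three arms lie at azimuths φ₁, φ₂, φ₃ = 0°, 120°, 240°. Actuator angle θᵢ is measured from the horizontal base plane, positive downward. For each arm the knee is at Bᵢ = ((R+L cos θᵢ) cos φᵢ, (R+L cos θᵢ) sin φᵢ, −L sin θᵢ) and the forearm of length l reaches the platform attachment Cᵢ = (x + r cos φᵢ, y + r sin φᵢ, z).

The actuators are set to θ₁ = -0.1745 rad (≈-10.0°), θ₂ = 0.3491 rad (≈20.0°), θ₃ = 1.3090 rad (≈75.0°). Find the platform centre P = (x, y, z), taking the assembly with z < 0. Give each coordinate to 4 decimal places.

O1 = (0.3370·cos0.0°, 0.3370·sin0.0°, 0.0347) = (0.3370, 0.0000, 0.0347)
O2 = (0.3279·cos120.0°, 0.3279·sin120.0°, -0.0684) = (-0.1640, 0.2840, -0.0684)
arm 3 at φ=240.0°: (R−r)+L cos θ3 = 0.1918;  O3 = (-0.0959, -0.1661, -0.1932)
eliminate P² terms by subtracting sphere 1 from 2 and 3
[-1.0019 0.5680 -0.2063]·P = -0.0025;  [-0.8657 -0.3321 -0.4558]·P = -0.0407
det = 0.8245;  x = 0.0290+-0.3971z,  y = 0.0467+-0.3373z
quadratic in z: (1.2715)z²+(0.1436)z+(-0.0042)=0, √Δ=0.2047 → z ∈ {-0.1370, 0.0240}; z = -0.1370 (taking z<0)
x = 0.0834, y = 0.0929

(0.0834, 0.0929, -0.1370)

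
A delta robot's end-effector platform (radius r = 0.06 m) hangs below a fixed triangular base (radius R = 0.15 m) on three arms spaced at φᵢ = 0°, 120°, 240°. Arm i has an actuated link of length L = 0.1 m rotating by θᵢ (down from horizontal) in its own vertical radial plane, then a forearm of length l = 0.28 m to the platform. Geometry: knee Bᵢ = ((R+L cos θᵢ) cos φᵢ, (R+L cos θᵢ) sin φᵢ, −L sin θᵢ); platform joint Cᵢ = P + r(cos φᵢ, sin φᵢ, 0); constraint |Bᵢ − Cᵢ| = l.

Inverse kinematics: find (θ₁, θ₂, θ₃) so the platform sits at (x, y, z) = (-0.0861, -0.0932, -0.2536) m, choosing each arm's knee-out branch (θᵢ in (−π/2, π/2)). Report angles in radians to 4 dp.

θ₁ = 1.2216, θ₂ = 0.9597, θ₃ = -0.1747

φ1=0.0° → target in arm frame (-0.0861, -0.0932)
  A=0.1761, B=-0.2536, C=(l²−L²−A²−y'²−z²)/(2L)=-0.1781
  √(A²+B²)=0.3087;  θ1 = -0.9638+2.1855 ≈ 1.2216
rotate P by −φ2: (-0.0377, 0.1212, -0.2536)
  A cos θ + B sin θ = C:  0.1277·cos θ + -0.2536·sin θ = -0.1345
  θ2 = atan2(B,A) + arccos(C/0.2839) = 0.9597
arm 3 (φ=240.0°): x'=0.1238, y'=-0.0280
  A cos θ + B sin θ = C:  -0.0338·cos θ + -0.2536·sin θ = 0.0108
  γ=atan2(-0.2536,-0.0338)=-1.7032;  ψ=arccos(0.0423)=1.5285;  θ3=γ+ψ≈-0.1747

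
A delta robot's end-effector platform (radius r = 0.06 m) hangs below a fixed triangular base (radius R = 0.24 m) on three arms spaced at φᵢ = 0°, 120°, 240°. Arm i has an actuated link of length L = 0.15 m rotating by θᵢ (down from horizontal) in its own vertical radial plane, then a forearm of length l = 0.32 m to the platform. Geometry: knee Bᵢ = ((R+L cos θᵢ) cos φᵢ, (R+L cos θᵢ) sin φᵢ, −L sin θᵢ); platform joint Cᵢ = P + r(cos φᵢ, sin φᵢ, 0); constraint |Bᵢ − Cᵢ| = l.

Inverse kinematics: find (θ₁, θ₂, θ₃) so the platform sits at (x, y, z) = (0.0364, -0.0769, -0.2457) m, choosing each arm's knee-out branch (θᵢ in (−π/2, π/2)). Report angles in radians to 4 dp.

arm 1 (φ=0.0°): x'=0.0364, y'=-0.0769
  A=0.1436, B=-0.2457, C=(l²−L²−A²−y'²−z²)/(2L)=-0.0233
  γ=atan2(-0.2457,0.1436)=-1.0419;  ψ=arccos(-0.0820)=1.6529;  θ1=γ+ψ≈0.6110
rotate P by −φ2: (-0.0848, 0.0069, -0.2457)
  A=0.2648, B=-0.2457, C=(l²−L²−A²−y'²−z²)/(2L)=-0.1688
  √(A²+B²)=0.3612;  θ2 = -0.7480+2.0570 ≈ 1.3090
rotate P by −φ3: (0.0484, 0.0700, -0.2457)
  A=0.1316, B=-0.2457, C=(l²−L²−A²−y'²−z²)/(2L)=-0.0089
  √(A²+B²)=0.2787;  θ3 = -1.0791+1.6029 ≈ 0.5238

θ₁ = 0.6110, θ₂ = 1.3090, θ₃ = 0.5238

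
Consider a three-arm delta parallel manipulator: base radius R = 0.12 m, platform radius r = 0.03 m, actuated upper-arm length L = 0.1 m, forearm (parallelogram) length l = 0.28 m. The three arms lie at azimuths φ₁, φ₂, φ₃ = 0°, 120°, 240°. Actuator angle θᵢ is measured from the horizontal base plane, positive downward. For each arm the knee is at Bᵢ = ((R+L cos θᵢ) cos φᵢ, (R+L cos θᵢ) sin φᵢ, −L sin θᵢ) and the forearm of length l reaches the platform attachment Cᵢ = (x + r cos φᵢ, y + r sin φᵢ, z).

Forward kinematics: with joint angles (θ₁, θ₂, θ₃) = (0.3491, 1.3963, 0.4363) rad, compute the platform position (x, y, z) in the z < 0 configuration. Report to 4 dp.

(0.0639, -0.0963, -0.2681)

arm 1 at φ=0.0°: (R−r)+L cos θ1 = 0.1840;  O1 = (0.1840, 0.0000, -0.0342)
O2 = (0.1074·cos120.0°, 0.1074·sin120.0°, -0.0985) = (-0.0537, 0.0930, -0.0985)
φ3=240.0°: virtual centre (-0.0903, -0.1564, -0.0423), radius l
subtract pairs → two planes through P
plane₁₂: -0.4753x+0.1860y+-0.1286z = -0.0138
Cramer: x(z) = 0.0177-0.1724z;  y(z) = -0.0290+0.2507z
sphere 1 gives Az²+Bz+C=0 with A=1.0926, B=0.1112, C=-0.0487;  B²−4AC=0.2253;  roots -0.2681, 0.1663;  negative root z = -0.2681
x = 0.0639, y = -0.0963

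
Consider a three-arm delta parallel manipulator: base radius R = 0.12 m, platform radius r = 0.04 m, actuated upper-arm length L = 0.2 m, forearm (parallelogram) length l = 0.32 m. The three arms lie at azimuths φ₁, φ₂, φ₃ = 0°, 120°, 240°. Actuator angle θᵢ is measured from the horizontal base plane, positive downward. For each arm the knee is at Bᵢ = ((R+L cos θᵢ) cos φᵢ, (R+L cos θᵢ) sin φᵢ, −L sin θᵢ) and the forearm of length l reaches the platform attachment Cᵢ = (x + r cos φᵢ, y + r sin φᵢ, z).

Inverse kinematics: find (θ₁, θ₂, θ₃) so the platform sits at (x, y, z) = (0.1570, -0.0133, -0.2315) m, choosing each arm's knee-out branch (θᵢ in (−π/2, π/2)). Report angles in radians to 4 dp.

θ₁ = -0.3488, θ₂ = 0.9597, θ₃ = 0.8726

arm 1 (φ=0.0°): x'=0.1570, y'=-0.0133
  e−x'=-0.0770;  (l²−L²−(e−x')²−y'²−z²)/2L = 0.0068
  θ1 = atan2(B,A) + arccos(C/0.2440) = -0.3488
rotate P by −φ2: (-0.0900, -0.1293, -0.2315)
  e−x'=0.1700;  (l²−L²−(e−x')²−y'²−z²)/2L = -0.0921
  γ=atan2(-0.2315,0.1700)=-0.9373;  ψ=arccos(-0.3205)=1.8970;  θ2=γ+ψ≈0.9597
arm 3 (φ=240.0°): x'=-0.0670, y'=0.1426
  A cos θ + B sin θ = C:  0.1470·cos θ + -0.2315·sin θ = -0.0828
  γ=atan2(-0.2315,0.1470)=-1.0051;  ψ=arccos(-0.3021)=1.8777;  θ3=γ+ψ≈0.8726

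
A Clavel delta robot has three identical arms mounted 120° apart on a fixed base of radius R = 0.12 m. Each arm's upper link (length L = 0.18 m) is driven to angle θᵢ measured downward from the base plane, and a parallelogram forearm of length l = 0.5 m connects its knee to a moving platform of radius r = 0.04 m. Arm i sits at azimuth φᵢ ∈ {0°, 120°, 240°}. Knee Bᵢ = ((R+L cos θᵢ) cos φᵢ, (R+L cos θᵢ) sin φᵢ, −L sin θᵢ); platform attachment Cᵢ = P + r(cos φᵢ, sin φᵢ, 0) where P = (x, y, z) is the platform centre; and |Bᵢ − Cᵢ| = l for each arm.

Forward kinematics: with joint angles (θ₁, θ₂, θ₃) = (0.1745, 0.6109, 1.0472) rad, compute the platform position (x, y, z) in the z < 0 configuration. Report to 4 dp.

(0.1612, 0.1049, -0.5106)

φ1=0.0°: virtual centre (0.2573, 0.0000, -0.0313), radius l
φ2=120.0°: virtual centre (-0.1137, 0.1970, -0.1032), radius l
centre 3 = (0.1700·cos240.0°, 0.1700·sin240.0°, -0.1559) = (-0.0850, -0.1472, -0.1559)
subtract pairs → two planes through P
[-0.7420 0.3939 -0.1440]·P = -0.0048;  [-0.6845 -0.2944 -0.2493]·P = -0.0140
Cramer: x(z) = 0.0141-0.2880z;  y(z) = 0.0145-0.1770z
quadratic in z: (1.1143)z²+(0.1974)z+(-0.1897)=0, √Δ=0.9405 → z ∈ {-0.5106, 0.3334}; z = -0.5106 (taking z<0)
x = 0.1612, y = 0.1049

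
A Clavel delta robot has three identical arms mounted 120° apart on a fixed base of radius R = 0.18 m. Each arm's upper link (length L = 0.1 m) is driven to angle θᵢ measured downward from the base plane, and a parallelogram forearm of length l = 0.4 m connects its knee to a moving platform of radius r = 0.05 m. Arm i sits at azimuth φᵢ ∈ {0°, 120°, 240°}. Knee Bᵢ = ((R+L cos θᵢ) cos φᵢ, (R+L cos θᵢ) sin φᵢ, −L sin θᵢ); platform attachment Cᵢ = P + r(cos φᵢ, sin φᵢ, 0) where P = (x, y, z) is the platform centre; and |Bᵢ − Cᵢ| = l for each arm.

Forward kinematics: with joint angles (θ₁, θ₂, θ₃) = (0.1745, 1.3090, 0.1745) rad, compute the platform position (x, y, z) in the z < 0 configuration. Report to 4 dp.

(0.0708, -0.1227, -0.3639)

centre 1 = (0.2285·cos0.0°, 0.2285·sin0.0°, -0.0174) = (0.2285, 0.0000, -0.0174)
φ2=120.0°: virtual centre (-0.0779, 0.1350, -0.0966), radius l
centre 3 = (0.2285·cos240.0°, 0.2285·sin240.0°, -0.0174) = (-0.1142, -0.1979, -0.0174)
subtract pairs → two planes through P
plane₁₂: -0.6128x+0.2700y+-0.1585z = -0.0189
det = 0.4276;  x = 0.0175+-0.1467z,  y = -0.0303+0.2540z
quadratic in z: (1.0860)z²+(0.0812)z+(-0.1143)=0, √Δ=0.7092 → z ∈ {-0.3639, 0.2891}; z = -0.3639 (taking z<0)
x = 0.0708, y = -0.1227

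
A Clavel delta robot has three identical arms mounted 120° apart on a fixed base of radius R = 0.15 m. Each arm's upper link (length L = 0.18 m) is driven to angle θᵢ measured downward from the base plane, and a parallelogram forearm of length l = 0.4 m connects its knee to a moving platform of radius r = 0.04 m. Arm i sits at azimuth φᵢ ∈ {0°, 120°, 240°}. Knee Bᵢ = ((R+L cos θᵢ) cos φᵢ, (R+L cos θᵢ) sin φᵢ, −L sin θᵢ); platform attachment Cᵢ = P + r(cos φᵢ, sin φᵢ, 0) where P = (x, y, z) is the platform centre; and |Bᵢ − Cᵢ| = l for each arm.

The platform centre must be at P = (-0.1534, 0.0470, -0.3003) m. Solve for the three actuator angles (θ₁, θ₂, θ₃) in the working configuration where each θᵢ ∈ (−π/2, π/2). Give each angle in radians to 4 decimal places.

rotate P by −φ1: (-0.1534, 0.0470, -0.3003)
  e−x'=0.2634;  (l²−L²−(e−x')²−y'²−z²)/2L = -0.0949
  √(A²+B²)=0.3994;  θ1 = -0.8508+1.8107 ≈ 0.9599
rotate P by −φ2: (0.1174, 0.1093, -0.3003)
  A cos θ + B sin θ = C:  -0.0074·cos θ + -0.3003·sin θ = 0.0706
  θ2 = atan2(B,A) + arccos(C/0.3004) = -0.2618
arm 3 (φ=240.0°): x'=0.0360, y'=-0.1563
  A cos θ + B sin θ = C:  0.0740·cos θ + -0.3003·sin θ = 0.0208
  √(A²+B²)=0.3093;  θ3 = -1.3292+1.5034 ≈ 0.1742

θ₁ = 0.9599, θ₂ = -0.2618, θ₃ = 0.1742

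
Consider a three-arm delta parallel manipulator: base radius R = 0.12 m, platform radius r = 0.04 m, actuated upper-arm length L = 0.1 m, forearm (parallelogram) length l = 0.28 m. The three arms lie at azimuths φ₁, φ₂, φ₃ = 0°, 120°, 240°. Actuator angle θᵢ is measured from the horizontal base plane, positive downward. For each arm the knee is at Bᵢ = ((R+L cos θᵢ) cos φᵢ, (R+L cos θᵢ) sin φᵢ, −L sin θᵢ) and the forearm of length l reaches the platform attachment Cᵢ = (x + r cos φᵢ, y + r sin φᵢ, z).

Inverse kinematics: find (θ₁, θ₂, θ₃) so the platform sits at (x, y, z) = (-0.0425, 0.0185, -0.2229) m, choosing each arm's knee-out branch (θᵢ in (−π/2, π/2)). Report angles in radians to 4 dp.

θ₁ = 0.4363, θ₂ = -0.1739, θ₃ = 0.0874

arm 1 (φ=0.0°): x'=-0.0425, y'=0.0185
  e−x'=0.1225;  (l²−L²−(e−x')²−y'²−z²)/2L = 0.0168
  θ1 = atan2(B,A) + arccos(C/0.2543) = 0.4363
rotate P by −φ2: (0.0373, 0.0276, -0.2229)
  A cos θ + B sin θ = C:  0.0427·cos θ + -0.2229·sin θ = 0.0807
  θ2 = atan2(B,A) + arccos(C/0.2270) = -0.1739
arm 3 (φ=240.0°): x'=0.0052, y'=-0.0461
  A=0.0748, B=-0.2229, C=(l²−L²−A²−y'²−z²)/(2L)=0.0550
  θ3 = atan2(B,A) + arccos(C/0.2351) = 0.0874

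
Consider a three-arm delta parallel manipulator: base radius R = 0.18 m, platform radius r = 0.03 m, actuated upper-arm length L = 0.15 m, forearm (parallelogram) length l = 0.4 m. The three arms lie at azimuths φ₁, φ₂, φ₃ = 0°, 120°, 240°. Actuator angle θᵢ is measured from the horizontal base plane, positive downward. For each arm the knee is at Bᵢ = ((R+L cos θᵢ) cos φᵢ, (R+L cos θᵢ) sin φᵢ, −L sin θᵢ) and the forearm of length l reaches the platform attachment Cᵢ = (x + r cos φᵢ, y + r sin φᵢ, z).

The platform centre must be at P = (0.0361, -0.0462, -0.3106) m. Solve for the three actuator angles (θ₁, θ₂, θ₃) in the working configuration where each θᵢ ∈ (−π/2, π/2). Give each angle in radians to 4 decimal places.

θ₁ = 0.0873, θ₂ = 0.6110, θ₃ = 0.1742

rotate P by −φ1: (0.0361, -0.0462, -0.3106)
  A cos θ + B sin θ = C:  0.1139·cos θ + -0.3106·sin θ = 0.0864
  θ1 = atan2(B,A) + arccos(C/0.3308) = 0.0873
arm 2 (φ=120.0°): x'=-0.0581, y'=-0.0082
  A=0.2081, B=-0.3106, C=(l²−L²−A²−y'²−z²)/(2L)=-0.0078
  θ2 = atan2(B,A) + arccos(C/0.3738) = 0.6110
arm 3 (φ=240.0°): x'=0.0220, y'=0.0544
  e−x'=0.1280;  (l²−L²−(e−x')²−y'²−z²)/2L = 0.0723
  √(A²+B²)=0.3360;  θ3 = -1.1798+1.3540 ≈ 0.1742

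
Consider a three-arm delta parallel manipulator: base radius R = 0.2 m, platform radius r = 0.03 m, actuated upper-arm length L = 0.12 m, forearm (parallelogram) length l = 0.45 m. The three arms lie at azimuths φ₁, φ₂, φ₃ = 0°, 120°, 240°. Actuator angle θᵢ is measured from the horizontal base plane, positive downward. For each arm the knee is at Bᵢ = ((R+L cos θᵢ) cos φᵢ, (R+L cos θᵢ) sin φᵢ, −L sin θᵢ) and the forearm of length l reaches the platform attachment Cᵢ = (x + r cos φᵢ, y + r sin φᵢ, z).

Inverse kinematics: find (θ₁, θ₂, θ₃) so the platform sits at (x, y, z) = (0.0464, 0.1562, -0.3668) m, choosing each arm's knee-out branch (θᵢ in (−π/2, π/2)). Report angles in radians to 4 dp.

θ₁ = 0.1750, θ₂ = -0.2618, θ₃ = 1.2219

arm 1 (φ=0.0°): x'=0.0464, y'=0.1562
  A=0.1236, B=-0.3668, C=(l²−L²−A²−y'²−z²)/(2L)=0.0578
  γ=atan2(-0.3668,0.1236)=-1.2458;  ψ=arccos(0.1494)=1.4208;  θ1=γ+ψ≈0.1750
arm 2 (φ=120.0°): x'=0.1121, y'=-0.1183
  e−x'=0.0579;  (l²−L²−(e−x')²−y'²−z²)/2L = 0.1509
  θ2 = atan2(B,A) + arccos(C/0.3713) = -0.2618
rotate P by −φ3: (-0.1585, -0.0379, -0.3668)
  A cos θ + B sin θ = C:  0.3285·cos θ + -0.3668·sin θ = -0.2324
  γ=atan2(-0.3668,0.3285)=-0.8405;  ψ=arccos(-0.4720)=2.0623;  θ3=γ+ψ≈1.2219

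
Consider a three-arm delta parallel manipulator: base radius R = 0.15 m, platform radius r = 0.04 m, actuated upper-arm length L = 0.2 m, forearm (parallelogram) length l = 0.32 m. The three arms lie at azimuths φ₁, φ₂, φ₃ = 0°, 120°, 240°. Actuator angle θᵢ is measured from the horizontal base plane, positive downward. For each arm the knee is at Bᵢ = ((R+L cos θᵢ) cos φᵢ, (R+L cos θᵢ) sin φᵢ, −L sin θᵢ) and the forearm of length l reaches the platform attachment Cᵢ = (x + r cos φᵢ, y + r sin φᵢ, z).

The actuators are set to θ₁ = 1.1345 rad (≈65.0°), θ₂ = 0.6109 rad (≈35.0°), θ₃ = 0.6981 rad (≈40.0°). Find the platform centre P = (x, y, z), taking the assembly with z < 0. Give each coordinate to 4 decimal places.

centre 1 = (0.1945·cos0.0°, 0.1945·sin0.0°, -0.1813) = (0.1945, 0.0000, -0.1813)
φ2=120.0°: virtual centre (-0.1369, 0.2371, -0.1147), radius l
centre 3 = (0.2632·cos240.0°, 0.2632·sin240.0°, -0.1286) = (-0.1316, -0.2279, -0.1286)
subtract pairs → two planes through P
plane₁₂: -0.6629x+0.4743y+0.1331z = 0.0174
det = 0.6115;  x = -0.0247+0.1810z,  y = 0.0022+-0.0277z
into |P−centre ₁|² = l²: 1.0335z² + 0.2830z + -0.0215 = 0;  Δ = 0.1689;  z = -0.3357 or 0.0619 → z<0 root = -0.3357
x = -0.0855, y = 0.0115

(-0.0855, 0.0115, -0.3357)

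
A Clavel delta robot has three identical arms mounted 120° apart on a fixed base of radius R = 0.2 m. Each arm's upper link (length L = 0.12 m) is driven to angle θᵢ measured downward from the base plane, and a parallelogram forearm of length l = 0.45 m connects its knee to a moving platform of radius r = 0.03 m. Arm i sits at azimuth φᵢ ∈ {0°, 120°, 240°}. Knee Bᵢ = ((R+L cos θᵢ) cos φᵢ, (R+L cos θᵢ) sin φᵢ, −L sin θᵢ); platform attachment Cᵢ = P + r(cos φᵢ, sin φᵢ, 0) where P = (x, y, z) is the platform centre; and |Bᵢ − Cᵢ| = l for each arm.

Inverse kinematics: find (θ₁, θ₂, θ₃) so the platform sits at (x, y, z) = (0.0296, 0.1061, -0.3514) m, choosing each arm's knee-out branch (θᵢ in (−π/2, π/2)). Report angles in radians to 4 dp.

rotate P by −φ1: (0.0296, 0.1061, -0.3514)
  A cos θ + B sin θ = C:  0.1404·cos θ + -0.3514·sin θ = 0.1402
  γ=atan2(-0.3514,0.1404)=-1.1907;  ψ=arccos(0.3705)=1.1912;  θ1=γ+ψ≈0.0006
rotate P by −φ2: (0.0771, -0.0787, -0.3514)
  A cos θ + B sin θ = C:  0.0929·cos θ + -0.3514·sin θ = 0.2075
  γ=atan2(-0.3514,0.0929)=-1.3123;  ψ=arccos(0.5708)=0.9633;  θ2=γ+ψ≈-0.3490
φ3=240.0° → target in arm frame (-0.1067, -0.0274)
  A cos θ + B sin θ = C:  0.2767·cos θ + -0.3514·sin θ = -0.0529
  √(A²+B²)=0.4473;  θ3 = -0.9038+1.6893 ≈ 0.7855

θ₁ = 0.0006, θ₂ = -0.3490, θ₃ = 0.7855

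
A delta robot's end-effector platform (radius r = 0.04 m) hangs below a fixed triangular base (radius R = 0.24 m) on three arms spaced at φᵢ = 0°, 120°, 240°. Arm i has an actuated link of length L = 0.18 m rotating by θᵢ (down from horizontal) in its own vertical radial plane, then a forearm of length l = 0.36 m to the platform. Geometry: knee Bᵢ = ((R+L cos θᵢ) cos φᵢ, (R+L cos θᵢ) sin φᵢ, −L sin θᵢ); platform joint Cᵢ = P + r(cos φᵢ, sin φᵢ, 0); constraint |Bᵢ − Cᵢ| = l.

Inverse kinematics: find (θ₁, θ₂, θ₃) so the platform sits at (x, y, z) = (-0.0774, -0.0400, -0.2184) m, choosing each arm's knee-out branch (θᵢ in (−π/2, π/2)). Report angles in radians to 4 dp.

θ₁ = 1.1344, θ₂ = 0.6978, θ₃ = 0.1746

φ1=0.0° → target in arm frame (-0.0774, -0.0400)
  A cos θ + B sin θ = C:  0.2774·cos θ + -0.2184·sin θ = -0.0807
  γ=atan2(-0.2184,0.2774)=-0.6670;  ψ=arccos(-0.2286)=1.8014;  θ1=γ+ψ≈1.1344
rotate P by −φ2: (0.0041, 0.0870, -0.2184)
  A=0.1959, B=-0.2184, C=(l²−L²−A²−y'²−z²)/(2L)=0.0098
  γ=atan2(-0.2184,0.1959)=-0.8395;  ψ=arccos(0.0335)=1.5373;  θ2=γ+ψ≈0.6978
arm 3 (φ=240.0°): x'=0.0733, y'=-0.0470
  e−x'=0.1267;  (l²−L²−(e−x')²−y'²−z²)/2L = 0.0868
  √(A²+B²)=0.2525;  θ3 = -1.0453+1.2198 ≈ 0.1746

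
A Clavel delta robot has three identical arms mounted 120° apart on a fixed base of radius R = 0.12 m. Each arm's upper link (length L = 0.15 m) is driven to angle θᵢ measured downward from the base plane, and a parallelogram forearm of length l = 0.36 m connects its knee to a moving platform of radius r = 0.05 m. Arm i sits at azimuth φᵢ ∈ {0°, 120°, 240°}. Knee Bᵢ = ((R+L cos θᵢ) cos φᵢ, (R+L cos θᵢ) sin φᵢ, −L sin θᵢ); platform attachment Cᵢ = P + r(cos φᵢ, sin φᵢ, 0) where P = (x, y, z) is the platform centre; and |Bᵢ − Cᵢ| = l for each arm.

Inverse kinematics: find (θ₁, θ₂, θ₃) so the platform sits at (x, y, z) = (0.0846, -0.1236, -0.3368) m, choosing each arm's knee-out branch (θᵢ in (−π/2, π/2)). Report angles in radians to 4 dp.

rotate P by −φ1: (0.0846, -0.1236, -0.3368)
  A=-0.0146, B=-0.3368, C=(l²−L²−A²−y'²−z²)/(2L)=-0.0727
  θ1 = atan2(B,A) + arccos(C/0.3371) = 0.1742
rotate P by −φ2: (-0.1493, -0.0115, -0.3368)
  A=0.2193, B=-0.3368, C=(l²−L²−A²−y'²−z²)/(2L)=-0.1819
  θ2 = atan2(B,A) + arccos(C/0.4019) = 1.0470
rotate P by −φ3: (0.0647, 0.1351, -0.3368)
  A cos θ + B sin θ = C:  0.0053·cos θ + -0.3368·sin θ = -0.0820
  γ=atan2(-0.3368,0.0053)=-1.5552;  ψ=arccos(-0.2435)=1.8168;  θ3=γ+ψ≈0.2616

θ₁ = 0.1742, θ₂ = 1.0470, θ₃ = 0.2616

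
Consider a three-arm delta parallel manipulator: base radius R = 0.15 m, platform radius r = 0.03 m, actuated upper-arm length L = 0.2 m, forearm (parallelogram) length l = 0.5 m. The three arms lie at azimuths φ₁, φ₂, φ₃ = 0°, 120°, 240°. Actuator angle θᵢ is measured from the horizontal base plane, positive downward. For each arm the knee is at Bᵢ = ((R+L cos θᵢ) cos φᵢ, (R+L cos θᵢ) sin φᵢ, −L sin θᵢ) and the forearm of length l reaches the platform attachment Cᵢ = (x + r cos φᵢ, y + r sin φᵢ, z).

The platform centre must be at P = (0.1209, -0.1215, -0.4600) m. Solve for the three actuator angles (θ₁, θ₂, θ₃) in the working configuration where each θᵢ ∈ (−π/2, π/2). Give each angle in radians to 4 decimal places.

θ₁ = 0.0871, θ₂ = 0.9597, θ₃ = 0.3489

arm 1 (φ=0.0°): x'=0.1209, y'=-0.1215
  A=-0.0009, B=-0.4600, C=(l²−L²−A²−y'²−z²)/(2L)=-0.0409
  θ1 = atan2(B,A) + arccos(C/0.4600) = 0.0871
rotate P by −φ2: (-0.1657, -0.0440, -0.4600)
  e−x'=0.2857;  (l²−L²−(e−x')²−y'²−z²)/2L = -0.2129
  √(A²+B²)=0.5415;  θ2 = -1.0151+1.9748 ≈ 0.9597
φ3=240.0° → target in arm frame (0.0448, 0.1655)
  A=0.0752, B=-0.4600, C=(l²−L²−A²−y'²−z²)/(2L)=-0.0866
  √(A²+B²)=0.4661;  θ3 = -1.4087+1.7576 ≈ 0.3489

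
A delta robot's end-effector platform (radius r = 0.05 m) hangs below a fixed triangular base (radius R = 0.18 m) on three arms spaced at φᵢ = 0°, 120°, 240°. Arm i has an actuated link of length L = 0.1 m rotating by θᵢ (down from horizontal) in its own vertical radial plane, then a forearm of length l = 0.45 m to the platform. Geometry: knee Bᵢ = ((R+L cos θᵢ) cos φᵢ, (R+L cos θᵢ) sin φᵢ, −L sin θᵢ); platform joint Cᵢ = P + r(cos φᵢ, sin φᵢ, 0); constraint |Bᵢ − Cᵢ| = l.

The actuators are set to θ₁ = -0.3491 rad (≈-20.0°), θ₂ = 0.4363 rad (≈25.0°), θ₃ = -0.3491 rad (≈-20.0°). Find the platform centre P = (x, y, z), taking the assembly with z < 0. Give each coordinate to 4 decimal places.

(0.0433, -0.0750, -0.3711)

φ1=0.0°: virtual centre (0.2240, 0.0000, 0.0342), radius l
φ2=120.0°: virtual centre (-0.1103, 0.1911, -0.0423), radius l
centre 3 = (0.2240·cos240.0°, 0.2240·sin240.0°, 0.0342) = (-0.1120, -0.1940, 0.0342)
subtract pairs → two planes through P
[-0.6686 0.3821 -0.1529]·P = -0.0009;  [-0.6719 -0.3879 0.0000]·P = 0.0000
Cramer: x(z) = 0.0007-0.1149z;  y(z) = -0.0011+0.1991z
into |P−centre ₁|² = l²: 1.0528z² + -0.0175z + -0.1515 = 0;  Δ = 0.6382;  z = -0.3711 or 0.3877 → z<0 root = -0.3711
x = 0.0433, y = -0.0750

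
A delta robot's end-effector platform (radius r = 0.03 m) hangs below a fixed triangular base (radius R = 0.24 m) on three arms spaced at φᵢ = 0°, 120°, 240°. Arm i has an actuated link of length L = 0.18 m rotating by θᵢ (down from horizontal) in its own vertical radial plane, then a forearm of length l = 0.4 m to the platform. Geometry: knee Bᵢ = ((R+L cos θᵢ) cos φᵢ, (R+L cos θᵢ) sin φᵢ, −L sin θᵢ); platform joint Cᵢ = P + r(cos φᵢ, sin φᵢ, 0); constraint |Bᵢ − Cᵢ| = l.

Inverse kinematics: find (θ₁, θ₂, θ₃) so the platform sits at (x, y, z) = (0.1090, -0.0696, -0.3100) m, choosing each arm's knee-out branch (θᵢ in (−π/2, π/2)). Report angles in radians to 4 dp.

θ₁ = 0.1743, θ₂ = 1.3090, θ₃ = 0.7852

arm 1 (φ=0.0°): x'=0.1090, y'=-0.0696
  A=0.1010, B=-0.3100, C=(l²−L²−A²−y'²−z²)/(2L)=0.0457
  √(A²+B²)=0.3260;  θ1 = -1.2558+1.4301 ≈ 0.1743
φ2=120.0° → target in arm frame (-0.1148, -0.0596)
  A cos θ + B sin θ = C:  0.3248·cos θ + -0.3100·sin θ = -0.2154
  γ=atan2(-0.3100,0.3248)=-0.7621;  ψ=arccos(-0.4797)=2.0711;  θ2=γ+ψ≈1.3090
arm 3 (φ=240.0°): x'=0.0058, y'=0.1292
  A=0.2042, B=-0.3100, C=(l²−L²−A²−y'²−z²)/(2L)=-0.0747
  γ=atan2(-0.3100,0.2042)=-0.9883;  ψ=arccos(-0.2013)=1.7735;  θ3=γ+ψ≈0.7852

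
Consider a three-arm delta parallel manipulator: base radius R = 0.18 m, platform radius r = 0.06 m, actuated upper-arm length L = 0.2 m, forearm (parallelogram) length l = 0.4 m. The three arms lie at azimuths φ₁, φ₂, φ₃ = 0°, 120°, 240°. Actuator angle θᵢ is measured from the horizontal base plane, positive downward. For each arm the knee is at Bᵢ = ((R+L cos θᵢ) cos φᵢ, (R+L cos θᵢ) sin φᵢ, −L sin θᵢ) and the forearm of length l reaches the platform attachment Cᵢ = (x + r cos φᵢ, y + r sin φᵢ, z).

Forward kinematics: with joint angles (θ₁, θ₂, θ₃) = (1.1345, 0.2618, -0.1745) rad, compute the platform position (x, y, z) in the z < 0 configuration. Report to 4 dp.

(-0.1765, -0.0468, -0.2936)

S1 = (0.2045·cos0.0°, 0.2045·sin0.0°, -0.1813) = (0.2045, 0.0000, -0.1813)
arm 2 at φ=120.0°: ρ2 = 0.3132;  S2 = (-0.1566, 0.2712, -0.0518)
arm 3 at φ=240.0°: ρ3 = 0.3170;  S3 = (-0.1585, -0.2745, 0.0347)
subtract pairs → two planes through P
linear system: -0.7222x+0.5425y = 0.0261−0.2590z; -0.7260x+-0.5490y = 0.0270−0.4320z
Cramer: x(z) = -0.0366+0.4764z;  y(z) = -0.0007+0.1568z
sphere 1 gives Az²+Bz+C=0 with A=1.2516, B=0.1325, C=-0.0690;  B²−4AC=0.3629;  roots -0.2936, 0.1877;  negative root z = -0.2936
x = -0.1765, y = -0.0468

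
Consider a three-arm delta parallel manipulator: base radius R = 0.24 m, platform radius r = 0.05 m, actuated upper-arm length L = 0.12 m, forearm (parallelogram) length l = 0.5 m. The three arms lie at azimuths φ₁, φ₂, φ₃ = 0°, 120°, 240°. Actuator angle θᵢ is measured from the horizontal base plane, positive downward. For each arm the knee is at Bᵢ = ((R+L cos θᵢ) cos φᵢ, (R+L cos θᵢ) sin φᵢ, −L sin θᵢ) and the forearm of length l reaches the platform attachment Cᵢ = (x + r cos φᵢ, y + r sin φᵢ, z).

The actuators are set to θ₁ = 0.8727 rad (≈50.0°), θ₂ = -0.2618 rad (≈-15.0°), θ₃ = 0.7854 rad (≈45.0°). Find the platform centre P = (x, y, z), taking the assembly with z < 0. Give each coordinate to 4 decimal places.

(-0.0762, 0.1104, -0.4382)

arm 1 at φ=0.0°: ρ1 = 0.2671;  S1 = (0.2671, 0.0000, -0.0919)
arm 2 at φ=120.0°: ρ2 = 0.3059;  S2 = (-0.1530, 0.2649, 0.0311)
φ3=240.0°: virtual centre (-0.1374, -0.2380, -0.0849), radius l
eliminate P² terms by subtracting sphere 1 from 2 and 3
linear system: -0.8402x+0.5299y = 0.0147−0.2460z; -0.8091x+-0.4761y = 0.0029−0.0142z
det = 0.8287;  x = -0.0103+0.1504z,  y = 0.0114+-0.2258z
into |P−S₁|² = l²: 1.0736z² + 0.0953z + -0.1644 = 0;  Δ = 0.7152;  z = -0.4382 or 0.3495 → z<0 root = -0.4382
x = -0.0762, y = 0.1104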